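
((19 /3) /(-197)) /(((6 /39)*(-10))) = 247 /11820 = 0.02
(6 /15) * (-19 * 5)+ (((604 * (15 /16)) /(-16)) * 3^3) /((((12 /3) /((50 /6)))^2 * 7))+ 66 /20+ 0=-22478023 /35840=-627.18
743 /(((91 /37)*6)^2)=1017167 /298116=3.41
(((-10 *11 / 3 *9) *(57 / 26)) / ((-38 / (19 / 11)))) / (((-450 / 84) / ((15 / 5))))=-1197 / 65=-18.42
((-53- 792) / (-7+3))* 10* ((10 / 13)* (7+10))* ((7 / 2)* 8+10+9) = 1298375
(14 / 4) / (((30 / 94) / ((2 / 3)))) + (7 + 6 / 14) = 4643 / 315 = 14.74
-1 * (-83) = 83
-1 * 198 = -198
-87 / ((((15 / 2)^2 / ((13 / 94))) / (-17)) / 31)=397358 / 3525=112.73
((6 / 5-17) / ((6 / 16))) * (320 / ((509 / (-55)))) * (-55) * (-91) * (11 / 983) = 81595.08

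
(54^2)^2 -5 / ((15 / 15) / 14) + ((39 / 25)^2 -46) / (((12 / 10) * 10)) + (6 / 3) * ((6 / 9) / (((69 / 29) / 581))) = 4400461866199 / 517500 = 8503307.95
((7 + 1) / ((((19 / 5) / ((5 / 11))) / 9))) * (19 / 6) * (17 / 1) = 5100 / 11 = 463.64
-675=-675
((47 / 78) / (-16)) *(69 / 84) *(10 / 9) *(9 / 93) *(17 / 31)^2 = -1562045 / 1561525056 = -0.00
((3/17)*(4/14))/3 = 2/119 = 0.02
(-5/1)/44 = -0.11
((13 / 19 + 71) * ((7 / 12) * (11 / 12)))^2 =305515441 / 207936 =1469.28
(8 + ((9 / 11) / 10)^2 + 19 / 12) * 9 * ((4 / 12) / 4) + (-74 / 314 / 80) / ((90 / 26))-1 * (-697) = 48159104933 / 68389200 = 704.19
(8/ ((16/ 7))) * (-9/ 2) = -63/ 4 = -15.75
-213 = -213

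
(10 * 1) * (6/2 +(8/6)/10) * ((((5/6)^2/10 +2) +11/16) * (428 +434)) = 8042029/108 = 74463.23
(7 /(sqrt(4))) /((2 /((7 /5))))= 49 /20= 2.45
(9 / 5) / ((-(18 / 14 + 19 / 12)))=-756 / 1205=-0.63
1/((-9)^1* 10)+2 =179/90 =1.99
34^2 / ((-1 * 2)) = -578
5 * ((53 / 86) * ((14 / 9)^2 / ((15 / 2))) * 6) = 20776 / 3483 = 5.96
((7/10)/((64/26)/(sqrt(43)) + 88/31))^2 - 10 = -47461956724875871/4776811345670400 - 1516953817379 *sqrt(43)/597101418208800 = -9.95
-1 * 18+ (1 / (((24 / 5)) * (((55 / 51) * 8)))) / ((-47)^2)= -27992431 / 1555136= -18.00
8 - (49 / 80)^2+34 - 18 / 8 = 251999 / 6400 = 39.37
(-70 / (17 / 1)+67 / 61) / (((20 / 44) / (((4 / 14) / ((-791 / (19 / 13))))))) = 1308758 / 373221485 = 0.00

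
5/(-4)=-5/4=-1.25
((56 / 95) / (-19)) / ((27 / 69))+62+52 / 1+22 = 2208032 / 16245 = 135.92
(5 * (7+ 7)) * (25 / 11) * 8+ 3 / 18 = 84011 / 66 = 1272.89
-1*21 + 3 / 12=-83 / 4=-20.75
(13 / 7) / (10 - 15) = -13 / 35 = -0.37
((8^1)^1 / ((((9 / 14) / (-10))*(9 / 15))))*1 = -5600 / 27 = -207.41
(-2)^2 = 4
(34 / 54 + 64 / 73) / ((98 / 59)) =175171 / 193158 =0.91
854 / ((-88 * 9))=-427 / 396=-1.08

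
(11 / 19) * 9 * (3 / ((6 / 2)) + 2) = 297 / 19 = 15.63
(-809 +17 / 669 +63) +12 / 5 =-2487257 / 3345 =-743.57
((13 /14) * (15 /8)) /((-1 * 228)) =-65 /8512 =-0.01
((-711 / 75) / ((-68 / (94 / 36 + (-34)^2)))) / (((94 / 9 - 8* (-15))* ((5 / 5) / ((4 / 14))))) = 988527 / 2794120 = 0.35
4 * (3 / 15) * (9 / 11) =36 / 55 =0.65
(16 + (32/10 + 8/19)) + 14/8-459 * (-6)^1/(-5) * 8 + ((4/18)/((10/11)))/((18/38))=-134955307/30780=-4384.51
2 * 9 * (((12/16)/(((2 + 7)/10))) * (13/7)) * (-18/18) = -195/7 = -27.86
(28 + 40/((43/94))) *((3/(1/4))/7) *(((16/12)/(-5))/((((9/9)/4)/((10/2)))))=-317696/301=-1055.47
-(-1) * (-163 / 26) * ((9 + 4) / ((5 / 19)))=-3097 / 10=-309.70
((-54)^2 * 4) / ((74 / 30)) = 174960 / 37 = 4728.65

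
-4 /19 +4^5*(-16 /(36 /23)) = -1789988 /171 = -10467.77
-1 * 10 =-10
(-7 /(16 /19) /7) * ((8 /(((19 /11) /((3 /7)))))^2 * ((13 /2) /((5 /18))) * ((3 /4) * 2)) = -764478 /4655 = -164.23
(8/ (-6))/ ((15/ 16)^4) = -262144/ 151875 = -1.73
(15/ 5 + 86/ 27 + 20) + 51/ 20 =15517/ 540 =28.74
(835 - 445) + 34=424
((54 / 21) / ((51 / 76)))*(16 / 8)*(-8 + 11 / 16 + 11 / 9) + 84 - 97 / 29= 351796 / 10353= 33.98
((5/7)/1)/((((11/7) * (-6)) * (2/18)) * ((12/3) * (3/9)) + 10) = 45/542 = 0.08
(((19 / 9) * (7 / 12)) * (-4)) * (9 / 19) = -7 / 3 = -2.33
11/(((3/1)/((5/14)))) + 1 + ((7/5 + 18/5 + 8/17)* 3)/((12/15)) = 32593/1428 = 22.82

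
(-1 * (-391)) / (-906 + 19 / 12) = -4692 / 10853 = -0.43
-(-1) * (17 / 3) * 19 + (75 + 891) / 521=171181 / 1563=109.52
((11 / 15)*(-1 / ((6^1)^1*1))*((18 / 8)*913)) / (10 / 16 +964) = -10043 / 38585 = -0.26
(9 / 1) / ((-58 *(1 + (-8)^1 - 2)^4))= -1 / 42282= -0.00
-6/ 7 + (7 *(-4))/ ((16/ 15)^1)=-27.11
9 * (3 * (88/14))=1188/7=169.71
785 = 785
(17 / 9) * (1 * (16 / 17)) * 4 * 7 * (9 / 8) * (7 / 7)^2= 56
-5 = -5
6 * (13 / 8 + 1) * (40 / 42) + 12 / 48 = 61 / 4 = 15.25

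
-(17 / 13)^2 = -289 / 169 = -1.71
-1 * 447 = -447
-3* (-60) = 180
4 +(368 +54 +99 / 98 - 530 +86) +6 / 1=-1077 / 98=-10.99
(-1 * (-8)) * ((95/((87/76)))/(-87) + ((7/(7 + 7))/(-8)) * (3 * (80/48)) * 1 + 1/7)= -952451/105966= -8.99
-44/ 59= -0.75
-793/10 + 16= -633/10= -63.30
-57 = -57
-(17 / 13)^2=-289 / 169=-1.71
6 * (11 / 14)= 33 / 7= 4.71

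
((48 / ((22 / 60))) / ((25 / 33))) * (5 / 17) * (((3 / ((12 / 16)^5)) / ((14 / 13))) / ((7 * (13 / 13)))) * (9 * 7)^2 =5750784 / 17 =338281.41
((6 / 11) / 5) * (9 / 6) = 9 / 55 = 0.16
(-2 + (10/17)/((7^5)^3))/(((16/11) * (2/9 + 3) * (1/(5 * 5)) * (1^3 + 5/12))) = -299630475796259025/39789313014832283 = -7.53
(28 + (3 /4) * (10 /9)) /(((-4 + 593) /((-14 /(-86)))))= 1211 /151962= 0.01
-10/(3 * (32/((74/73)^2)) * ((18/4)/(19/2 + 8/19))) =-2580565/10935108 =-0.24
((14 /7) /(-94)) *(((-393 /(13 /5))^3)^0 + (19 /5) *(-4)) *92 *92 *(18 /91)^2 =194705856 /1946035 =100.05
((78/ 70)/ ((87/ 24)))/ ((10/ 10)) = 312/ 1015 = 0.31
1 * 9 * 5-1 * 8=37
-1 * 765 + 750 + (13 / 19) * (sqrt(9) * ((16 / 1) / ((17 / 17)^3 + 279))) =-9897 / 665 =-14.88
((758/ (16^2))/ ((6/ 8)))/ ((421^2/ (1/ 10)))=379/ 170151360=0.00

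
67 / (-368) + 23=8397 / 368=22.82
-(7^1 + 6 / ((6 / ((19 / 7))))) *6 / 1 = -408 / 7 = -58.29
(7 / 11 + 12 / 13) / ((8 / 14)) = 1561 / 572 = 2.73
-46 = -46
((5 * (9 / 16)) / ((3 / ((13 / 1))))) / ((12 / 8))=8.12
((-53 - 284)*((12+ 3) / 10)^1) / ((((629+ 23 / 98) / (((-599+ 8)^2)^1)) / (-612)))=3529818417636 / 20555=171725537.22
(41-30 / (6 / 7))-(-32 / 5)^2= -874 / 25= -34.96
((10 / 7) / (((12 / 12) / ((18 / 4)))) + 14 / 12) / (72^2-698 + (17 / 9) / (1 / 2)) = 957 / 565712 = 0.00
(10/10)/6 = 1/6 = 0.17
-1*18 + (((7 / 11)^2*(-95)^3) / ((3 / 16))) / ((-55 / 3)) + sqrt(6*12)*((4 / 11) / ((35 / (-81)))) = 100978.92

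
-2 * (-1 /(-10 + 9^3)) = 2 /719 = 0.00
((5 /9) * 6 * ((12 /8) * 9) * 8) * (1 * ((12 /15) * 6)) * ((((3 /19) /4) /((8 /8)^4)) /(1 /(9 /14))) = 5832 /133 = 43.85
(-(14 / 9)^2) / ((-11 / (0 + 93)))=20.46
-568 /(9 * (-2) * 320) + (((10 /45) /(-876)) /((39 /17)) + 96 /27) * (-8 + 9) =22470691 /6149520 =3.65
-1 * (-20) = 20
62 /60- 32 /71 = 1241 /2130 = 0.58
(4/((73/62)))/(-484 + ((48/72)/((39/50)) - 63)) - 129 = -601765899/4664627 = -129.01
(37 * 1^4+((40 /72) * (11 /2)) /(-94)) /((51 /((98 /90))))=3064901 /3883140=0.79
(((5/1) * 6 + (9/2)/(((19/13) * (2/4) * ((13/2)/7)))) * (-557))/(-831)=129224/5263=24.55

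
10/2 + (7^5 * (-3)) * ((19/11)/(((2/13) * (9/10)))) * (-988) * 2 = 41015130685/33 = 1242882748.03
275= 275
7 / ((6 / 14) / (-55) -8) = -2695 / 3083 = -0.87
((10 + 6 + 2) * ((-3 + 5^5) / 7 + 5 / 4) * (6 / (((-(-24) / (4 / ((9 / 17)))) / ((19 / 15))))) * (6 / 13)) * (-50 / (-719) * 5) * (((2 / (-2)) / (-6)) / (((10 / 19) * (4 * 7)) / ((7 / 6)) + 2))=274477325 / 7795398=35.21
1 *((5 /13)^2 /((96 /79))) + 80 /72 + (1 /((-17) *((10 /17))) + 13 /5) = 181685 /48672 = 3.73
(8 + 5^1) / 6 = 13 / 6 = 2.17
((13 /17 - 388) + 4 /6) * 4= -78860 /51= -1546.27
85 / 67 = 1.27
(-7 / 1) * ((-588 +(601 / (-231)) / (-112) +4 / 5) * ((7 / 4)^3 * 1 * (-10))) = -3721902163 / 16896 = -220283.04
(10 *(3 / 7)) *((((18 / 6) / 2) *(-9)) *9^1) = -3645 / 7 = -520.71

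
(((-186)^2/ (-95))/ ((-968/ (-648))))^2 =7852750780176/ 132135025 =59429.74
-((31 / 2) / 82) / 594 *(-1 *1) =31 / 97416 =0.00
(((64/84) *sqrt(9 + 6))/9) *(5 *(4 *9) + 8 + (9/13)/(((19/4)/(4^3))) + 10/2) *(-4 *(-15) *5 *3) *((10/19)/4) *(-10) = -1999000000 *sqrt(15)/98553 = -78557.67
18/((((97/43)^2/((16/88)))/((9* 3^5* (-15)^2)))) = 316471.47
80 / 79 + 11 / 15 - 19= -20446 / 1185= -17.25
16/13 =1.23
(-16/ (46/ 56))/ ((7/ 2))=-128/ 23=-5.57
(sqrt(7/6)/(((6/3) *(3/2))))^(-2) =54/7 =7.71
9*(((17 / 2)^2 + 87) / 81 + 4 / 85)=55441 / 3060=18.12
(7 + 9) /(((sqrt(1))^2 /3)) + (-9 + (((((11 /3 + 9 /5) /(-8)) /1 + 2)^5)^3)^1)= 47471633906009592909032289199 /470184984576000000000000000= 100.96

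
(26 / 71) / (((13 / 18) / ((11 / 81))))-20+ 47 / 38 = -453935 / 24282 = -18.69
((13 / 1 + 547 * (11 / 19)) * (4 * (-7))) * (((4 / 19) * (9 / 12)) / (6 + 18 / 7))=-306936 / 1805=-170.05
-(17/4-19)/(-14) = -59/56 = -1.05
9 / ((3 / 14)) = 42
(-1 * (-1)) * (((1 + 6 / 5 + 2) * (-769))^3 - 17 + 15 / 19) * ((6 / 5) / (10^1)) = -240055554604593 / 59375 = -4043040919.66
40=40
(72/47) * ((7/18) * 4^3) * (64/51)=47.85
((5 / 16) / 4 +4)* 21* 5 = 27405 / 64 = 428.20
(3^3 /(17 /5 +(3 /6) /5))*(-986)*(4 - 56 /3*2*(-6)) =-12139632 /7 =-1734233.14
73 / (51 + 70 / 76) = 2774 / 1973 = 1.41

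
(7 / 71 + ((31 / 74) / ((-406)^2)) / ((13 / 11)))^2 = 1232166234590127225 / 126756715070529054784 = 0.01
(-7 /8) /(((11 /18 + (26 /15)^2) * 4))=-1575 /26032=-0.06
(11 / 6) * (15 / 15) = 11 / 6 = 1.83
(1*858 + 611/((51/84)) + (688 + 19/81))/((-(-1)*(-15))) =-3514913/20655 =-170.17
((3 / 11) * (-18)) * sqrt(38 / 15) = -18 * sqrt(570) / 55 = -7.81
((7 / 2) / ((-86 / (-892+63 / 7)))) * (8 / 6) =6181 / 129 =47.91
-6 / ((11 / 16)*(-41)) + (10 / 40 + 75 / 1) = 136135 / 1804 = 75.46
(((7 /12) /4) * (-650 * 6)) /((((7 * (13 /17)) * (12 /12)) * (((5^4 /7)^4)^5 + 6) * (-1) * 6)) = 33911713176485100425 /1985233470127266419691380860967910848569439152508965503144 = 0.00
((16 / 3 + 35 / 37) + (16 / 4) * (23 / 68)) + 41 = 91769 / 1887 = 48.63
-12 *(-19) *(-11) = -2508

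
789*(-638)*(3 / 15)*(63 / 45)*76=-10711968.96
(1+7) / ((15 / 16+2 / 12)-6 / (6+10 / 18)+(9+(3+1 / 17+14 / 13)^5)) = 11943857257328256 / 1820161737442244891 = 0.01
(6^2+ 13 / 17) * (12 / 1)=7500 / 17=441.18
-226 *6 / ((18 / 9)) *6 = -4068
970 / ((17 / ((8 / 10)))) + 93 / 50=40381 / 850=47.51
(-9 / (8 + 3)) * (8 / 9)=-8 / 11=-0.73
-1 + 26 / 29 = -3 / 29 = -0.10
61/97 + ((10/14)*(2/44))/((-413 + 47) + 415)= 460791/731962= 0.63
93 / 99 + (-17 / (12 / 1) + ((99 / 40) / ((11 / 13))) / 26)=-321 / 880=-0.36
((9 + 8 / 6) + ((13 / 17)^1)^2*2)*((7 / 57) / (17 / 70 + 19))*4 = 19547080 / 66567393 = 0.29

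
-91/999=-0.09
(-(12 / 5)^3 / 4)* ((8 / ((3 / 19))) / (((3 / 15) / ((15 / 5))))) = -65664 / 25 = -2626.56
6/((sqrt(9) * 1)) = 2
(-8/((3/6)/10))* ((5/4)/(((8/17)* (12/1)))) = -425/12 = -35.42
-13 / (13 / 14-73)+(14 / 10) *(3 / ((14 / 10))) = 3209 / 1009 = 3.18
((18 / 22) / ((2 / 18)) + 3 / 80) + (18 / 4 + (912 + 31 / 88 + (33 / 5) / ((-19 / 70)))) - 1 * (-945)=30847357 / 16720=1844.94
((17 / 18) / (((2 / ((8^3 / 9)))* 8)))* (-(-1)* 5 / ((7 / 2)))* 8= 21760 / 567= 38.38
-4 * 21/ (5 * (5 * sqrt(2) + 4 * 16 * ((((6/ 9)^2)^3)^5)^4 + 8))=-1085026662047514146531536199709969578959671642169244565007805569698883632013544674065351925603903561077495621078924624/ 113023610629949390269147778460329548557148098561690316268139111627820699604436881078117892817355679405972435468852835 + 135628332755939268315639443133561200417499668185138277910817008014652615479125351023184188743960395959452752573257642 * sqrt(2)/ 22604722125989878053829555692065909711429619712338063253627822325564139920887376215623578563471135881194487093770567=-1.11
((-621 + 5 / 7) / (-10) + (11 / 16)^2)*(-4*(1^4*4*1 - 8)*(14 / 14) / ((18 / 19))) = 10640209 / 10080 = 1055.58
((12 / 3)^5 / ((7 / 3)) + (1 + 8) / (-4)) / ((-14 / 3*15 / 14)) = -2445 / 28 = -87.32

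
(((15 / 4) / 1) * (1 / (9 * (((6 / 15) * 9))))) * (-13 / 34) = -325 / 7344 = -0.04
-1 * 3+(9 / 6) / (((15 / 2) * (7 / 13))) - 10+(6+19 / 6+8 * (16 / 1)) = 26153 / 210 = 124.54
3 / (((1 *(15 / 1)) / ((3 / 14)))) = 3 / 70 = 0.04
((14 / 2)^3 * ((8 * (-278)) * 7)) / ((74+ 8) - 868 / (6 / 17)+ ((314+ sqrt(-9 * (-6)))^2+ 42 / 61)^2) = -0.00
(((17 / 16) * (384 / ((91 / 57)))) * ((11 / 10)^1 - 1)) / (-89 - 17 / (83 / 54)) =-965124 / 3778775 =-0.26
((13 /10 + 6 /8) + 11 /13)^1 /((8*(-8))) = -753 /16640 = -0.05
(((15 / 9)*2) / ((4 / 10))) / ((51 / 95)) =2375 / 153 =15.52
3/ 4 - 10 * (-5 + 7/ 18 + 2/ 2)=1327/ 36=36.86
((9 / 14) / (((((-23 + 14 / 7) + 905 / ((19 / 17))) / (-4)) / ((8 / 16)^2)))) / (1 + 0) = -171 / 209804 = -0.00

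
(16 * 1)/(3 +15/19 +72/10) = 380/261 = 1.46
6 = 6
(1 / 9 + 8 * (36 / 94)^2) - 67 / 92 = 1017377 / 1829052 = 0.56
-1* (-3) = 3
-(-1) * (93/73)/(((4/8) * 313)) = 186/22849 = 0.01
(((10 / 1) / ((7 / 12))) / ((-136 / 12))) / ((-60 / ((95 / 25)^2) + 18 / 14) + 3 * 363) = -0.00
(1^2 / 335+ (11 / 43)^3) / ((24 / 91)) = 5976334 / 79904535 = 0.07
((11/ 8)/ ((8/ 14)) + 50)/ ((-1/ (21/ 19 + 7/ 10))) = -94.61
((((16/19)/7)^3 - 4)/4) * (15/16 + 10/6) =-97983875/37642192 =-2.60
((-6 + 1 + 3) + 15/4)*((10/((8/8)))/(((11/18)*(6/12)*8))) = 315/44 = 7.16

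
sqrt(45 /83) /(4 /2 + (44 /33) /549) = 4941 * sqrt(415) /273734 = 0.37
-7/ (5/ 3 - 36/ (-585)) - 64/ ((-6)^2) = -17677/ 3033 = -5.83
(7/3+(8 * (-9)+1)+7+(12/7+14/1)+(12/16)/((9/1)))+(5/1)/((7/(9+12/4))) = -3133/84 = -37.30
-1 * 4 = -4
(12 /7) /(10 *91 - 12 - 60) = 6 /2933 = 0.00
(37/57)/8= 37/456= 0.08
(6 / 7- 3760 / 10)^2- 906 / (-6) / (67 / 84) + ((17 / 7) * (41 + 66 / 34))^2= 498349508 / 3283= 151796.99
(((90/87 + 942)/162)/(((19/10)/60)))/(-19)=-911600/94221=-9.68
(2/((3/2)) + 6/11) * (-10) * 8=-4960/33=-150.30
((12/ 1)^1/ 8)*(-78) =-117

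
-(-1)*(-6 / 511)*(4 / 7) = -24 / 3577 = -0.01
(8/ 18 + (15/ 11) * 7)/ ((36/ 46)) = 22747/ 1782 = 12.76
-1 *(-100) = 100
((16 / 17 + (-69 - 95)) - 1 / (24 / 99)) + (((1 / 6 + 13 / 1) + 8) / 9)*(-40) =-959339 / 3672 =-261.26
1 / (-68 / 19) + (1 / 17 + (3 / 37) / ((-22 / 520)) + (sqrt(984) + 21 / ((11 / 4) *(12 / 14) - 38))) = -37650099 / 13810324 + 2 *sqrt(246) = 28.64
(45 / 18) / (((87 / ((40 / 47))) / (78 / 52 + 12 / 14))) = 550 / 9541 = 0.06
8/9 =0.89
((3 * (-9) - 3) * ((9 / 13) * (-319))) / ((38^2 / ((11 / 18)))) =52635 / 18772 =2.80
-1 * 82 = -82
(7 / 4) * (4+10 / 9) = 161 / 18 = 8.94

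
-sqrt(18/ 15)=-sqrt(30)/ 5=-1.10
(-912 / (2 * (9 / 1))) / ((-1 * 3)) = 16.89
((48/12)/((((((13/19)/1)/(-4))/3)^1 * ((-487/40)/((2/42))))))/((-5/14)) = -4864/6331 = -0.77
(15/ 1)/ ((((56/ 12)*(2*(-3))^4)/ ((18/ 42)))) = 5/ 4704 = 0.00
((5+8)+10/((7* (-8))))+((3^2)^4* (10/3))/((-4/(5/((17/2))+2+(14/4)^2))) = -77221699/952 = -81115.23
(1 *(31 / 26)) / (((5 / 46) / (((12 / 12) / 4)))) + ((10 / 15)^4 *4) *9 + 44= 126017 / 2340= 53.85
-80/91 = -0.88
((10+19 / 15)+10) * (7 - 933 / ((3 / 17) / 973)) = -547004612 / 5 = -109400922.40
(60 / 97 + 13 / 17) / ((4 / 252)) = 143703 / 1649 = 87.15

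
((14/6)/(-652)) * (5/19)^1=-35/37164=-0.00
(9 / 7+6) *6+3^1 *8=474 / 7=67.71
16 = 16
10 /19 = 0.53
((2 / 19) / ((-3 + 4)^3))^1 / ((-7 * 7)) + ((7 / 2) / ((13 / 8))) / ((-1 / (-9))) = 234586 / 12103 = 19.38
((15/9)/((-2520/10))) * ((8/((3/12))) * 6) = -80/63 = -1.27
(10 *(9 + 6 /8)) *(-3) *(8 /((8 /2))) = -585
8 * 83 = 664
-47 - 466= -513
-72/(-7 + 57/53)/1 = 1908/157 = 12.15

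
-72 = -72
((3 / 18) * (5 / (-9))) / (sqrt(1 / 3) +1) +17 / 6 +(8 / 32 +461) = 5 * sqrt(3) / 108 +8351 / 18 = 464.02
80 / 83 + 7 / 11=1461 / 913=1.60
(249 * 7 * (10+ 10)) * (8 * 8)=2231040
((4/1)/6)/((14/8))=8/21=0.38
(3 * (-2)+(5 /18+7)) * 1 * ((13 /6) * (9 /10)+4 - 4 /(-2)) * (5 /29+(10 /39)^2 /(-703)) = 1.75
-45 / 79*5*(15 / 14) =-3375 / 1106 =-3.05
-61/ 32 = -1.91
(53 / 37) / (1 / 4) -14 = -306 / 37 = -8.27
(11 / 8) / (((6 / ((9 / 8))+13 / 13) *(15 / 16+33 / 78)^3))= 37120512 / 430638553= 0.09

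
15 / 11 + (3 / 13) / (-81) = 5254 / 3861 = 1.36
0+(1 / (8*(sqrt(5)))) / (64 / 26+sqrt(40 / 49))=-1183*sqrt(2) / 173664+637*sqrt(5) / 54270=0.02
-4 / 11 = -0.36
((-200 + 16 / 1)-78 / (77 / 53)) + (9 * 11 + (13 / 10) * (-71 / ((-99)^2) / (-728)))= -761199049 / 5488560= -138.69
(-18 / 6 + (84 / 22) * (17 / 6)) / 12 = 43 / 66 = 0.65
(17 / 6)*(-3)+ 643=1269 / 2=634.50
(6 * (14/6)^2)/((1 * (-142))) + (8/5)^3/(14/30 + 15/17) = 642557/228975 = 2.81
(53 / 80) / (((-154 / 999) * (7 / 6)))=-158841 / 43120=-3.68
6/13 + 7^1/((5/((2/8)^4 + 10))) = 240731/16640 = 14.47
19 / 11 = 1.73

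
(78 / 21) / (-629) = -0.01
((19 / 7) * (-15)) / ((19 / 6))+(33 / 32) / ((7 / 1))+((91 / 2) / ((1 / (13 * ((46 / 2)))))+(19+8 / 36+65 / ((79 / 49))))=2174165239 / 159264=13651.33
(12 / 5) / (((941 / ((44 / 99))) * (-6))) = -8 / 42345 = -0.00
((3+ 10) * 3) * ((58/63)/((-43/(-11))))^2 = 5291572/2446227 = 2.16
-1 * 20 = -20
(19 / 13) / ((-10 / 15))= -57 / 26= -2.19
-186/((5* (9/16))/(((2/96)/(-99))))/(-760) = -31/1692900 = -0.00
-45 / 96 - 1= -1.47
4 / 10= 2 / 5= 0.40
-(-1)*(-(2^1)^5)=-32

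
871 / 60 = 14.52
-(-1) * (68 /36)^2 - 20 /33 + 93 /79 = 291344 /70389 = 4.14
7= 7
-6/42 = -1/7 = -0.14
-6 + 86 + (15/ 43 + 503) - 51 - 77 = 19580/ 43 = 455.35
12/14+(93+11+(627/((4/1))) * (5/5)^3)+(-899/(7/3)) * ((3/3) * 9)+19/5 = -448303/140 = -3202.16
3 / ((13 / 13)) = 3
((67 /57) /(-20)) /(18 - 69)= 67 /58140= 0.00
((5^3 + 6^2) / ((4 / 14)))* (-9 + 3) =-3381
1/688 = 0.00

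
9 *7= 63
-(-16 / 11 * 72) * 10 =11520 / 11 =1047.27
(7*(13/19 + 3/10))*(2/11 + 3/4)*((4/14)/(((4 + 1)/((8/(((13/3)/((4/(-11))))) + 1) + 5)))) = 265557/135850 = 1.95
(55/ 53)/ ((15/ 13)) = 143/ 159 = 0.90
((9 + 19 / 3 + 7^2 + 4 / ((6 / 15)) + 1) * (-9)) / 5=-678 / 5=-135.60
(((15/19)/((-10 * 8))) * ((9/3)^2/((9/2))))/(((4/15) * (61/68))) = -765/9272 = -0.08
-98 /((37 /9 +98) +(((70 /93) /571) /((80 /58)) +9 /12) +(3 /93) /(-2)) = -31224564 /32768567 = -0.95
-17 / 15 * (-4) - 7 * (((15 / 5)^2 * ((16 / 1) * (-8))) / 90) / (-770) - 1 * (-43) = 47.42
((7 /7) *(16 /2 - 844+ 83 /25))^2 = 433347489 /625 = 693355.98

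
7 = 7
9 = 9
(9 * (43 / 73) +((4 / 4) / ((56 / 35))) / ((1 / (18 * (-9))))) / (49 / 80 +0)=-560340 / 3577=-156.65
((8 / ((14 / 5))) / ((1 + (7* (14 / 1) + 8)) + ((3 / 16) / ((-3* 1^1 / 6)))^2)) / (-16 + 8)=-160 / 47999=-0.00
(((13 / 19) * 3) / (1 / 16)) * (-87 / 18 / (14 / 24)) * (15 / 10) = -54288 / 133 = -408.18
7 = 7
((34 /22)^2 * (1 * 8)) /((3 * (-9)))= -2312 /3267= -0.71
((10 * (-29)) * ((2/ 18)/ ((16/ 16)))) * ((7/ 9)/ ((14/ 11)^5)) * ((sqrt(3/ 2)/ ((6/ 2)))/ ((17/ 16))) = -23352395 * sqrt(6)/ 19837062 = -2.88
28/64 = 7/16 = 0.44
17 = 17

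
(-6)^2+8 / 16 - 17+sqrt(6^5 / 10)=39 / 2+36 * sqrt(15) / 5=47.39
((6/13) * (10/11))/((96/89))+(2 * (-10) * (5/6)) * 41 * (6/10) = -468595/1144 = -409.61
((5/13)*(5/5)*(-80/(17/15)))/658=-3000/72709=-0.04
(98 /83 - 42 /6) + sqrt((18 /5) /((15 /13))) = -483 /83 + sqrt(78) /5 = -4.05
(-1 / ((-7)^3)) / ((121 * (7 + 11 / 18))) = 18 / 5685911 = 0.00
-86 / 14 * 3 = -129 / 7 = -18.43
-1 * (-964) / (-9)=-964 / 9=-107.11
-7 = -7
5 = 5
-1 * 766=-766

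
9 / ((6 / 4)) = 6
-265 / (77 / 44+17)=-212 / 15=-14.13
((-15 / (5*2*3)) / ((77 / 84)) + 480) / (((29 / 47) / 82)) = 20325996 / 319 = 63717.86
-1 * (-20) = 20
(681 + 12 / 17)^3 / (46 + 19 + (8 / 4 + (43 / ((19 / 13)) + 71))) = 29572734859911 / 15628253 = 1892261.08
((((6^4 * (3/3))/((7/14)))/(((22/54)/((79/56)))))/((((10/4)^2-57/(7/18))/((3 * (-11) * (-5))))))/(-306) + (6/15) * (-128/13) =132637592/4341545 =30.55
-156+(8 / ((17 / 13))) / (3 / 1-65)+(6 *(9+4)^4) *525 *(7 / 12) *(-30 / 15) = -55314884989 / 527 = -104961831.10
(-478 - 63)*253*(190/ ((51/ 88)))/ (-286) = 104023480/ 663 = 156898.16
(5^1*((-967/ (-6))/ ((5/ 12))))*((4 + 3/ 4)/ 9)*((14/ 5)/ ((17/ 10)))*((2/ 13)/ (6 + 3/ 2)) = 1028888/ 29835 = 34.49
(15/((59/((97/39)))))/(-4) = -485/3068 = -0.16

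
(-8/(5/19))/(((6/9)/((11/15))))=-836/25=-33.44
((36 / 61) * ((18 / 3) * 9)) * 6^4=2519424 / 61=41302.03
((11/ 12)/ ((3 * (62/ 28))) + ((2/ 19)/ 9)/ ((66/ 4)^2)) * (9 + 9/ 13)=11155921/ 8338473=1.34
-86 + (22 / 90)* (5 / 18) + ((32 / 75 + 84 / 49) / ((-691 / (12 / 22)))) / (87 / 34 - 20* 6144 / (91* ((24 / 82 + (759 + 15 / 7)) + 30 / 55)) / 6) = -22282731715063093279 / 259304013606433950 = -85.93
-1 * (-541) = 541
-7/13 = -0.54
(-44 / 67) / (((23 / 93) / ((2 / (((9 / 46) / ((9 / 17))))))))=-16368 / 1139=-14.37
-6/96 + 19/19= 0.94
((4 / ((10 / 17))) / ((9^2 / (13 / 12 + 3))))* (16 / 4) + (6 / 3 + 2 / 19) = 80254 / 23085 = 3.48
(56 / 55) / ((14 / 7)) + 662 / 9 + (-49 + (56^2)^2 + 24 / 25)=24340442011 / 2475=9834522.02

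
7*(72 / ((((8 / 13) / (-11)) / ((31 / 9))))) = -31031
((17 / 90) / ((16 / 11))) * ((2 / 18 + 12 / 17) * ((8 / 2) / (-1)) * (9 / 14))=-275 / 1008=-0.27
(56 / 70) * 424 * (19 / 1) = 32224 / 5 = 6444.80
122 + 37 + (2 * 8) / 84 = 3343 / 21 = 159.19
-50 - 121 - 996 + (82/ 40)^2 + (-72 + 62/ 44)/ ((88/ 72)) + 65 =-1155.55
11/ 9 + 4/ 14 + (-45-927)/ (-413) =14353/ 3717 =3.86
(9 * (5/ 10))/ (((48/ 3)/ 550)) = 2475/ 16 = 154.69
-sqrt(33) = -5.74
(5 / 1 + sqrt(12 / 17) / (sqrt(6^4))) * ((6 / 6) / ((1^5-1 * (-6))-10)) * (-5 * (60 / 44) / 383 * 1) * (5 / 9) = 125 * sqrt(51) / 11602602 + 625 / 37917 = 0.02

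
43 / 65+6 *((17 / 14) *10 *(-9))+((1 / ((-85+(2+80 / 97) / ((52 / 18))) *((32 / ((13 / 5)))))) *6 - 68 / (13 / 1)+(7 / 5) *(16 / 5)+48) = -334872787163 / 550950400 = -607.81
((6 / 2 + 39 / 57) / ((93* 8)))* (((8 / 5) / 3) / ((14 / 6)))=2 / 1767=0.00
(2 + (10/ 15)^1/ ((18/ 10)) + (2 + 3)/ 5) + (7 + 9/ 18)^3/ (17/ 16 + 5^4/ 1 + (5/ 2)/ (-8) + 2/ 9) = 984299/ 243378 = 4.04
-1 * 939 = -939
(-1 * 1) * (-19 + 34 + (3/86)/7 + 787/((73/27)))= -13451307/43946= -306.09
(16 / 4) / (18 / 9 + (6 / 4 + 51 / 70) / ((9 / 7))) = 15 / 14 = 1.07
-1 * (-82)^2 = -6724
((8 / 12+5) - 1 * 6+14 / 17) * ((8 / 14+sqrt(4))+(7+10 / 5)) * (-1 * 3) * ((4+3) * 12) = -1429.41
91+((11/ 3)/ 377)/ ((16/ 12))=137239/ 1508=91.01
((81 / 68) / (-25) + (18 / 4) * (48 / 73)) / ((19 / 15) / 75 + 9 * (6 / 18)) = 16257915 / 16847816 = 0.96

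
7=7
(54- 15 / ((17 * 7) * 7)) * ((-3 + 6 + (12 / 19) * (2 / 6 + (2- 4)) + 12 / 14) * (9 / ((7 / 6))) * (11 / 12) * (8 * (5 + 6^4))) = 8641223312436 / 775523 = 11142446.21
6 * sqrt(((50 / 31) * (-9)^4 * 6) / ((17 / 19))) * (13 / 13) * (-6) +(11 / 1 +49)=60- 29160 * sqrt(30039) / 527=-9530.02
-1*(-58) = 58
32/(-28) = -8/7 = -1.14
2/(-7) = -2/7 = -0.29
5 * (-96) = -480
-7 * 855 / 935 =-1197 / 187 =-6.40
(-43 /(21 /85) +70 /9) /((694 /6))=-10475 /7287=-1.44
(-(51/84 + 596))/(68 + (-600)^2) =-16705/10081904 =-0.00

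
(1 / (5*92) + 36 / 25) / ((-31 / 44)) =-1177 / 575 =-2.05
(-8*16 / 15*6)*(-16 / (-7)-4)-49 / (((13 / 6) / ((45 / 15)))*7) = 35526 / 455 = 78.08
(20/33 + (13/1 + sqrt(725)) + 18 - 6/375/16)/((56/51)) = 255 * sqrt(29)/56 + 17730439/616000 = 53.30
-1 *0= 0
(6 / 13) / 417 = 2 / 1807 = 0.00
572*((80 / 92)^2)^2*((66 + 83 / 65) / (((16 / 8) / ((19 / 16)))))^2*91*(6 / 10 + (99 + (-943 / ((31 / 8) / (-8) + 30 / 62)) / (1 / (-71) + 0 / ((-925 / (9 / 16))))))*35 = -220782666567812237.85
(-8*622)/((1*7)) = -4976/7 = -710.86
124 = 124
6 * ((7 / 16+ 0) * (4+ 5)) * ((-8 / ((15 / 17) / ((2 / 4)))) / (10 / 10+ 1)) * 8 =-428.40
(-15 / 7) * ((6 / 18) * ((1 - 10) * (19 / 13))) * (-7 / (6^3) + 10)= 204535 / 2184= 93.65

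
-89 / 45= -1.98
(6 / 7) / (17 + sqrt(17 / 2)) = 4 / 77 - 2 *sqrt(34) / 1309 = 0.04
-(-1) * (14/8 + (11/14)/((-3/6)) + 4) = 4.18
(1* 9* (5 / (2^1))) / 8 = 45 / 16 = 2.81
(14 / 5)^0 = 1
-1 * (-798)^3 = 508169592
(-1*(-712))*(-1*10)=-7120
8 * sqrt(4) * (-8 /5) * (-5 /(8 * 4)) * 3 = 12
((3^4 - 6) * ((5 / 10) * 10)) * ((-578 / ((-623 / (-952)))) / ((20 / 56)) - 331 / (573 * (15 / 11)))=-47302604425 / 50997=-927556.61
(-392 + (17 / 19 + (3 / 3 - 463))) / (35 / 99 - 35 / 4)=6418764 / 63175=101.60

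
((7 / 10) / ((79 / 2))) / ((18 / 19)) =133 / 7110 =0.02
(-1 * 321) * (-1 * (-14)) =-4494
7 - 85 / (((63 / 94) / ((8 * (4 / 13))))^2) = -764390113 / 670761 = -1139.59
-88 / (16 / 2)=-11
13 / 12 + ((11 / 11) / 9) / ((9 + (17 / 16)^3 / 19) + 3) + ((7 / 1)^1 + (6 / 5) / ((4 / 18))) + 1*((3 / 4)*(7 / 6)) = 4855775329 / 337968360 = 14.37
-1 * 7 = -7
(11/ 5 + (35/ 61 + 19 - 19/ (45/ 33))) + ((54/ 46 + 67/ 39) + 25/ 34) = 35556763/ 3100630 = 11.47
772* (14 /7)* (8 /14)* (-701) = -4329376 /7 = -618482.29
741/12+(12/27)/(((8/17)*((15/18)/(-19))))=2413/60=40.22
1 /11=0.09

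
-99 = -99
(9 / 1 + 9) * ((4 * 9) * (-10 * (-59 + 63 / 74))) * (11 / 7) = 153358920 / 259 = 592119.38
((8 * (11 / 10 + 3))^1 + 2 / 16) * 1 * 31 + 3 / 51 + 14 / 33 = 22914787 / 22440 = 1021.16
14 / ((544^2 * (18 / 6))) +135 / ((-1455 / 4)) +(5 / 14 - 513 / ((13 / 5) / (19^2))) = -279095920997795 / 3918340608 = -71228.09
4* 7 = 28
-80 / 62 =-40 / 31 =-1.29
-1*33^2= -1089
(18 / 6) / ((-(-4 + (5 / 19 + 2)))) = 19 / 11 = 1.73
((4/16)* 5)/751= 0.00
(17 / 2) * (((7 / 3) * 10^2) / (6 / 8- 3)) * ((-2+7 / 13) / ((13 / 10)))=4522000 / 4563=991.01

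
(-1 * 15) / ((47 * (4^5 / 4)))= -15 / 12032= -0.00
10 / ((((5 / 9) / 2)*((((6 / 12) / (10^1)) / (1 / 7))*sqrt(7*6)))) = 120*sqrt(42) / 49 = 15.87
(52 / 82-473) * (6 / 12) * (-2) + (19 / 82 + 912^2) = 68241761 / 82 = 832216.60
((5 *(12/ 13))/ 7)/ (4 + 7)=60/ 1001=0.06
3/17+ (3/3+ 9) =173/17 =10.18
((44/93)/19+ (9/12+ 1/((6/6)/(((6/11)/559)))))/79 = 33720481/3433429428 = 0.01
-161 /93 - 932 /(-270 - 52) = 17417 /14973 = 1.16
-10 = -10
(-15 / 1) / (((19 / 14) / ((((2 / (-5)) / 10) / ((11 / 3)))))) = 126 / 1045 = 0.12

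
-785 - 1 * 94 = -879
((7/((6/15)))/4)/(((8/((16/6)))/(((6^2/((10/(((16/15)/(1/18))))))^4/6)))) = 5547795.83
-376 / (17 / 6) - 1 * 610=-12626 / 17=-742.71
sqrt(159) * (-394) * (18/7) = -7092 * sqrt(159)/7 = -12775.25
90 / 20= 9 / 2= 4.50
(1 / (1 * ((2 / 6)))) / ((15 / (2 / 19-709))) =-13469 / 95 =-141.78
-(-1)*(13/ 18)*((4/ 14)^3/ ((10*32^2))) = 13/ 7902720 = 0.00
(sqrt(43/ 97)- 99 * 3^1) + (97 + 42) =-158 + sqrt(4171)/ 97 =-157.33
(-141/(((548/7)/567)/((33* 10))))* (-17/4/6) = 523253115/2192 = 238710.36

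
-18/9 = -2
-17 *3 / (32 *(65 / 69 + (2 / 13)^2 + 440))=-594711 / 164547232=-0.00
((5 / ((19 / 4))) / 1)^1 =20 / 19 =1.05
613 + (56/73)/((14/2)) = 44757/73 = 613.11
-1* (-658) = 658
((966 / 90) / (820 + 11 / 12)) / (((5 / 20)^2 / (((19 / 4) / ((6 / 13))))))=318136 / 147765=2.15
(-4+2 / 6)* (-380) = 4180 / 3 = 1393.33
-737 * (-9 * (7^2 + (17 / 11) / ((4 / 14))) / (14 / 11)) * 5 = 5671215 / 4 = 1417803.75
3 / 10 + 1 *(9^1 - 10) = -7 / 10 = -0.70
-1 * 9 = -9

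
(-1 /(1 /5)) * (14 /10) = -7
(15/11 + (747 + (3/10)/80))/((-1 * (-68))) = 6585633/598400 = 11.01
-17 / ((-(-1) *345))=-17 / 345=-0.05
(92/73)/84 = 0.02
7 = 7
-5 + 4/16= -4.75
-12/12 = -1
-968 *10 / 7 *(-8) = 11062.86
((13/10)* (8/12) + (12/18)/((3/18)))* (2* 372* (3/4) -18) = 2628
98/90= 49/45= 1.09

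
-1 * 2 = -2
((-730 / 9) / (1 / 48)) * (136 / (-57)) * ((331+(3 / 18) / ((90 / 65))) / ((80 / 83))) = 14733961132 / 4617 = 3191241.31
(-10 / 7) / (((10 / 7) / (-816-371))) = 1187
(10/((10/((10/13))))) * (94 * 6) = 5640/13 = 433.85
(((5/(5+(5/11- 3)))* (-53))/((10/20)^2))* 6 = -23320/9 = -2591.11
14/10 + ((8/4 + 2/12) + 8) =347/30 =11.57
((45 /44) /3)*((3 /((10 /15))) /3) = 45 /88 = 0.51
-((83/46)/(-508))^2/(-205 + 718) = -6889/280130536512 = -0.00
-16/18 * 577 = -4616/9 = -512.89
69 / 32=2.16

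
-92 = -92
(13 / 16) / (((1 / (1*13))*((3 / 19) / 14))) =936.54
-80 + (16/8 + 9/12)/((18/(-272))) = -1094/9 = -121.56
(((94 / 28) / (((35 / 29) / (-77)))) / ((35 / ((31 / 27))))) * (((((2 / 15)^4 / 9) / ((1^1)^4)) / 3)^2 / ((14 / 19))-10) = 30393161649999276997 / 432569100673828125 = 70.26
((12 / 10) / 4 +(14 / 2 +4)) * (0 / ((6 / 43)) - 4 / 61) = -226 / 305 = -0.74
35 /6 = 5.83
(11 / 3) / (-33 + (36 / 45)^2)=-275 / 2427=-0.11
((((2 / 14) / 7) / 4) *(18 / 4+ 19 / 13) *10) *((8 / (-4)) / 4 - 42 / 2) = -33325 / 5096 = -6.54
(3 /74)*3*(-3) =-0.36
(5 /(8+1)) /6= 5 /54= 0.09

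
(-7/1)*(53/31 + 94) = -20769/31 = -669.97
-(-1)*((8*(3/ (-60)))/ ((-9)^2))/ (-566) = 1/ 114615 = 0.00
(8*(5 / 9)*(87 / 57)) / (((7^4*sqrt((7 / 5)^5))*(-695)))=-0.00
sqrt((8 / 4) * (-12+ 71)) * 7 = 7 * sqrt(118) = 76.04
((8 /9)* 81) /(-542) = -36 /271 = -0.13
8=8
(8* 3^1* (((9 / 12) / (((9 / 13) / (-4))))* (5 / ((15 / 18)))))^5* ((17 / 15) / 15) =-178701978304512 / 25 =-7148079132180.48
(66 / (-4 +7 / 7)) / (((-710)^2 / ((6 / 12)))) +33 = 16635289 / 504100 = 33.00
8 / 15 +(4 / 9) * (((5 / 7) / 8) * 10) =293 / 315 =0.93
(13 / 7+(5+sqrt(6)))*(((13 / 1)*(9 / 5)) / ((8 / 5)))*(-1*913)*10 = -6409260 / 7 - 534105*sqrt(6) / 4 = -1242679.75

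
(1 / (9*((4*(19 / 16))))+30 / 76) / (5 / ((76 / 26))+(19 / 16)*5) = 1144 / 20925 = 0.05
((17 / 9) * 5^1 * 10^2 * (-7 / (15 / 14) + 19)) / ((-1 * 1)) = -317900 / 27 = -11774.07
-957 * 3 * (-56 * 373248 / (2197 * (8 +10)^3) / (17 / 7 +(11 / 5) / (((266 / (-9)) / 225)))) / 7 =-391007232 / 8368373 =-46.72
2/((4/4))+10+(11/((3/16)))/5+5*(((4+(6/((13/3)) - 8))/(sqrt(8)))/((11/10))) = 19.53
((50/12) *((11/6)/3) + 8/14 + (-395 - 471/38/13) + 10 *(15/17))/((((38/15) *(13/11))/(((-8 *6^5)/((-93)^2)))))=207627515040/225062201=922.53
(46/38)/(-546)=-23/10374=-0.00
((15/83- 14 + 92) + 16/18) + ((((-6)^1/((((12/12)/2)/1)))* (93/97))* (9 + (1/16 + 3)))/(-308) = 7098727469/89269488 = 79.52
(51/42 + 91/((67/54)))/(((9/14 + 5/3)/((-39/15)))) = -545493/6499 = -83.93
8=8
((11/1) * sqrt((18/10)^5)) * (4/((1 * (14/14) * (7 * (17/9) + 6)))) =96228 * sqrt(5)/21625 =9.95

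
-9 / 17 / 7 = -9 / 119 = -0.08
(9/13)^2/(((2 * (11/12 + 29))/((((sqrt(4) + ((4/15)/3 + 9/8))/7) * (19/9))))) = 5073/653380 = 0.01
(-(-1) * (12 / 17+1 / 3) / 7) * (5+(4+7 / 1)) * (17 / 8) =106 / 21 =5.05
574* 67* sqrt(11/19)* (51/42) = 46699* sqrt(209)/19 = 35532.61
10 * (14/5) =28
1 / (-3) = -1 / 3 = -0.33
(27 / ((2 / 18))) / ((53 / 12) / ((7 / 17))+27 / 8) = 40824 / 2369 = 17.23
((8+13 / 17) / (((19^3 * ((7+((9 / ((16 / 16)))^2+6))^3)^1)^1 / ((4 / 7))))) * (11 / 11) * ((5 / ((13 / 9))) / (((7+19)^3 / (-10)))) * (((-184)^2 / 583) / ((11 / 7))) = -0.00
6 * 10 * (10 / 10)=60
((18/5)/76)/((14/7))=9/380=0.02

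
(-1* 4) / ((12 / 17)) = -17 / 3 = -5.67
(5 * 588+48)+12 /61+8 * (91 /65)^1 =914816 /305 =2999.40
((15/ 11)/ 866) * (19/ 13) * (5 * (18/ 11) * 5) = 64125/ 681109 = 0.09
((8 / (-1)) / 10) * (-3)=12 / 5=2.40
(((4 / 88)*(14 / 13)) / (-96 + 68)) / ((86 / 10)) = -0.00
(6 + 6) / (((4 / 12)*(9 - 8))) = 36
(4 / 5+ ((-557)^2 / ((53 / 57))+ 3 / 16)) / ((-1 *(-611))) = 1414739627 / 2590640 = 546.10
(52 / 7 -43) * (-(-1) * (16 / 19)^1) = -3984 / 133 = -29.95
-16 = -16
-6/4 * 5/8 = -15/16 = -0.94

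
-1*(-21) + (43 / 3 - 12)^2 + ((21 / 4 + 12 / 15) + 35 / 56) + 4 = 13363 / 360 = 37.12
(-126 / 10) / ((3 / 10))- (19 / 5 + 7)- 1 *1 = -269 / 5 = -53.80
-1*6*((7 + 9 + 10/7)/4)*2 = -366/7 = -52.29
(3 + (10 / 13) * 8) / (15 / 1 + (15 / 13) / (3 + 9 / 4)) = 0.60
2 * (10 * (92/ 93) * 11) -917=-65041/ 93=-699.37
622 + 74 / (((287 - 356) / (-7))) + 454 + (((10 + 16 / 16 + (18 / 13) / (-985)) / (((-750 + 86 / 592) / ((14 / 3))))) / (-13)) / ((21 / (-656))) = 8285677308109078 / 7648250905035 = 1083.34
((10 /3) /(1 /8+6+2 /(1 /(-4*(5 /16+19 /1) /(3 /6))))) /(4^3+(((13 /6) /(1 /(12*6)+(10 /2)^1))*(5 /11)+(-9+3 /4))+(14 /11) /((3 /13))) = -1270720 /7096402441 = -0.00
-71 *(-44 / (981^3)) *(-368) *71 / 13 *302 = -2.01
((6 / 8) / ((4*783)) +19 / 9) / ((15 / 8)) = 2939 / 2610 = 1.13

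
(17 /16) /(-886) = -17 /14176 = -0.00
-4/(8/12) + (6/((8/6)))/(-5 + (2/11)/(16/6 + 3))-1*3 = -18405/1858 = -9.91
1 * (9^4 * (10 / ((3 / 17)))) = 371790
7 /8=0.88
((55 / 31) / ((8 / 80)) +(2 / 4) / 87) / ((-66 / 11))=-95731 / 32364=-2.96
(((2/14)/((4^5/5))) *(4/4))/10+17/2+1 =9.50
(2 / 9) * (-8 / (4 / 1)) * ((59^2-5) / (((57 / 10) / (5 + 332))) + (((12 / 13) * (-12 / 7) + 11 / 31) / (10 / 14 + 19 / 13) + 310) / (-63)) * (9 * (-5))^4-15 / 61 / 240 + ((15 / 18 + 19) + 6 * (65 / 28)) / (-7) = -348150563654581776749 / 929555088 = -374534622153.11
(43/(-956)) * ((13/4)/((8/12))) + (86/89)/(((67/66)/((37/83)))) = 776175843/3785216992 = 0.21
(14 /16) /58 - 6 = -2777 /464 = -5.98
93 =93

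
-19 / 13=-1.46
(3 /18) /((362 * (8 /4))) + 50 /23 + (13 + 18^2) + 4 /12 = 11306957 /33304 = 339.51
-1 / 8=-0.12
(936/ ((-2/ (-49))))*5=114660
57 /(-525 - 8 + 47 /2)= -114 /1019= -0.11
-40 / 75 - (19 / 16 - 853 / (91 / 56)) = 1632391 / 3120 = 523.20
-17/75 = -0.23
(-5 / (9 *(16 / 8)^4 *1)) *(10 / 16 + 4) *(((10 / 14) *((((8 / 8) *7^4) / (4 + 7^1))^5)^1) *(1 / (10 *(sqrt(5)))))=-421759121858806291 *sqrt(5) / 371061504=-2541578839.20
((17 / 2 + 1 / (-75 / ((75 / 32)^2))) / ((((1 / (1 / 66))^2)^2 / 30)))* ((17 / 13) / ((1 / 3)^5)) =6601185 / 1559207936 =0.00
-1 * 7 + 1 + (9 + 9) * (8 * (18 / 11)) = 2526 / 11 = 229.64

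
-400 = -400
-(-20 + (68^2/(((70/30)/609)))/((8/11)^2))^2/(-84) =83299007595241/1344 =61978428270.27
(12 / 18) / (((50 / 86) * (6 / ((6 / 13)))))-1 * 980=-955414 / 975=-979.91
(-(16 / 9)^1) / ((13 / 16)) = -2.19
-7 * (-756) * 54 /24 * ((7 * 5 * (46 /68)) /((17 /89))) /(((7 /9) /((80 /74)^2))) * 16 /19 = 14039210304000 /7517179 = 1867616.87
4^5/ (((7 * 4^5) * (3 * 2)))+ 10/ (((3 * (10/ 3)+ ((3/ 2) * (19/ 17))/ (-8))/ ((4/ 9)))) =160309/ 335538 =0.48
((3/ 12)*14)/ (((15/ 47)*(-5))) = -329/ 150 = -2.19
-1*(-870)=870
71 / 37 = 1.92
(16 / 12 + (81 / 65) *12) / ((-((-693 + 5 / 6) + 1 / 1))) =6352 / 269555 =0.02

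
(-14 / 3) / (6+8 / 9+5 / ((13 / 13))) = -42 / 107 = -0.39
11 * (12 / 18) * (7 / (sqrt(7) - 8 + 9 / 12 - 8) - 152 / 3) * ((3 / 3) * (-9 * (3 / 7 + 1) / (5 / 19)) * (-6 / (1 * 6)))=-154295504 / 8421 - 13376 * sqrt(7) / 1203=-18352.12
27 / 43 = 0.63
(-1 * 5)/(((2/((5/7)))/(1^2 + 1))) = -3.57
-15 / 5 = -3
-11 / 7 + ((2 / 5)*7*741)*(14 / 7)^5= 2323721 / 35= 66392.03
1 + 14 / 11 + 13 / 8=343 / 88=3.90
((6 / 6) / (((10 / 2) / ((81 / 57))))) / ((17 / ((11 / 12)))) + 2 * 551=7119019 / 6460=1102.02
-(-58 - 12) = 70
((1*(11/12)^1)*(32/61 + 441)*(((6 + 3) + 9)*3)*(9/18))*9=23997303/244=98349.60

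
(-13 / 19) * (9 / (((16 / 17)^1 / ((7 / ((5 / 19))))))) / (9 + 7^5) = -13923 / 1345280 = -0.01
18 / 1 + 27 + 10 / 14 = 320 / 7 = 45.71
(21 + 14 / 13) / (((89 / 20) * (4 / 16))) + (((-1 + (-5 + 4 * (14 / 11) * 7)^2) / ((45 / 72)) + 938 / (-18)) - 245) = 7703929502 / 6299865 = 1222.87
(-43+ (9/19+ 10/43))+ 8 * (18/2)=24270/817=29.71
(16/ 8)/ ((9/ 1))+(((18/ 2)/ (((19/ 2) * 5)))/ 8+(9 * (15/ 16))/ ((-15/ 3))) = -19721/ 13680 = -1.44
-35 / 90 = -7 / 18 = -0.39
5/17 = 0.29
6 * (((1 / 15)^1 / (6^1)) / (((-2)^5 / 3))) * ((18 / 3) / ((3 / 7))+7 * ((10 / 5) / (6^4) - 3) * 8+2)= 2461 / 2592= 0.95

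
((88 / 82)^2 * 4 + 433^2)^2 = 99336385631623009 / 2825761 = 35153852584.00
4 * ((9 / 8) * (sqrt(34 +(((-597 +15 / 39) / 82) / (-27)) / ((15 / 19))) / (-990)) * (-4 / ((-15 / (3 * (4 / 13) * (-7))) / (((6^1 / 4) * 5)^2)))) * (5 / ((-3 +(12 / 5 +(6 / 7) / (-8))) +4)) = 1960 * sqrt(4938972545) / 35136959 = 3.92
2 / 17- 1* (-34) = 580 / 17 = 34.12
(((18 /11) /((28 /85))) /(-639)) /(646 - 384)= -85 /2864708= -0.00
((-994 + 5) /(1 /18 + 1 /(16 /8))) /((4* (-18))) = 989 /40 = 24.72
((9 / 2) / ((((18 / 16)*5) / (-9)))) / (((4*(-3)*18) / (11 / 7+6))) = 53 / 210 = 0.25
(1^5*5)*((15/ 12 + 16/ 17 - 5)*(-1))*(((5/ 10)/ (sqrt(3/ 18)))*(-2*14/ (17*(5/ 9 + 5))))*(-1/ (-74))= -12033*sqrt(6)/ 427720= -0.07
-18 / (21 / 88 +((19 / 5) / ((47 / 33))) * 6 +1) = -1.04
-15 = -15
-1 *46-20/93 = -4298/93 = -46.22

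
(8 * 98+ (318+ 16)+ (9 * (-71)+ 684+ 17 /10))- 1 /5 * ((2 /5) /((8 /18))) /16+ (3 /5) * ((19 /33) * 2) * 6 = 10285741 /8800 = 1168.83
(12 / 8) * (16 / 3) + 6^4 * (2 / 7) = 2648 / 7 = 378.29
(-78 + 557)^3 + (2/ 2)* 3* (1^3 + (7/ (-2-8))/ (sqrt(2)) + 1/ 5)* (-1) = 21* sqrt(2)/ 20 + 549511177/ 5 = 109902236.88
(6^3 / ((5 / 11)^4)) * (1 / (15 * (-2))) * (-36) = 18974736 / 3125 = 6071.92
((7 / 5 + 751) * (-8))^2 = 905769216 / 25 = 36230768.64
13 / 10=1.30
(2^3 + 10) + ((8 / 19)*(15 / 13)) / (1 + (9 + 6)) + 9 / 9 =9401 / 494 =19.03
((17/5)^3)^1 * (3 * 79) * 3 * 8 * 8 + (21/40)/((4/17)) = 7153965789/4000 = 1788491.45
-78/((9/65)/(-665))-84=1123598/3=374532.67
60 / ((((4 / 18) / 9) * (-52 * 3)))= -405 / 26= -15.58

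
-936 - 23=-959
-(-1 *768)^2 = -589824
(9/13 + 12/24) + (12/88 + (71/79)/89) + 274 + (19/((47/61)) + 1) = 14223782393/47255351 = 301.00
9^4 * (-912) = -5983632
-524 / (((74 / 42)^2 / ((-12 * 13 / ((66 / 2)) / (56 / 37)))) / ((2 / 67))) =429156 / 27269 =15.74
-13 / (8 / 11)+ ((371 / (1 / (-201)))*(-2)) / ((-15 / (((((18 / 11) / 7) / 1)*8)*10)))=-16364581 / 88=-185961.15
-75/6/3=-25/6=-4.17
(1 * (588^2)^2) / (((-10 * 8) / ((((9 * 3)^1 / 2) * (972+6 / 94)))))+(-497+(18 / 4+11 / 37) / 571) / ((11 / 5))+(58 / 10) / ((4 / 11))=-856714733868494996761 / 43690636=-19608657879654.01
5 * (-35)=-175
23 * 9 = 207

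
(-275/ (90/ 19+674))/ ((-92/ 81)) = 423225/ 1186432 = 0.36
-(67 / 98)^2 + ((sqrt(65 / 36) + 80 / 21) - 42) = -1113811 / 28812 + sqrt(65) / 6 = -37.31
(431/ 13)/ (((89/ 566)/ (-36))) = -7590.37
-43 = -43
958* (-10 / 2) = -4790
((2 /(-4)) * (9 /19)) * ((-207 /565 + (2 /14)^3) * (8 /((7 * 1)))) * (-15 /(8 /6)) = -5705316 /5154947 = -1.11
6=6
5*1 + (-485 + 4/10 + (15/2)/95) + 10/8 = -181743/380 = -478.27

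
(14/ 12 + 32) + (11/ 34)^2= 115385/ 3468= 33.27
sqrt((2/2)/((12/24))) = sqrt(2) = 1.41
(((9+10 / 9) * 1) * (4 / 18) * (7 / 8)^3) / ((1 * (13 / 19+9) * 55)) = 593047 / 209848320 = 0.00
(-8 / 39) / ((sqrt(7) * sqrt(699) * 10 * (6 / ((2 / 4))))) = -sqrt(4893) / 2862405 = -0.00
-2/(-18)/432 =1/3888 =0.00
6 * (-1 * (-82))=492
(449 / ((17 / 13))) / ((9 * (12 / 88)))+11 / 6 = 258511 / 918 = 281.60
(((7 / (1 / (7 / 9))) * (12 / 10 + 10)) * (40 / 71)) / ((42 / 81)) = 4704 / 71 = 66.25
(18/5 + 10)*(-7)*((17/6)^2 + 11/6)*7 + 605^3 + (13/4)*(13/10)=79717880801/360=221438557.78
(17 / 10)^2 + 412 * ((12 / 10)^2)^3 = 77069713 / 62500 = 1233.12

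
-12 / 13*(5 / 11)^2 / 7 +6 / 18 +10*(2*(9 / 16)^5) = 12403366069 / 8659402752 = 1.43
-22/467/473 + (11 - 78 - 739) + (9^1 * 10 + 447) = -269.00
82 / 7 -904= -6246 / 7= -892.29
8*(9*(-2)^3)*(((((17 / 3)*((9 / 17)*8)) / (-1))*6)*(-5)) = -414720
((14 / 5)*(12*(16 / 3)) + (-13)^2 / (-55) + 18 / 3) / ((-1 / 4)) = -40068 / 55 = -728.51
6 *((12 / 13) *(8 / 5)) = 576 / 65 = 8.86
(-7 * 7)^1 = -49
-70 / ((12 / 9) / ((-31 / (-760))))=-651 / 304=-2.14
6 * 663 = 3978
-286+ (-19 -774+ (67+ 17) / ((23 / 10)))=-23977 / 23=-1042.48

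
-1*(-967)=967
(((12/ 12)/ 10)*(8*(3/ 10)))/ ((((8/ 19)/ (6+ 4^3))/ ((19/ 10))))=7581/ 100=75.81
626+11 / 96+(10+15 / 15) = 61163 / 96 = 637.11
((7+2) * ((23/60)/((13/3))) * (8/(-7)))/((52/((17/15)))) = -1173/59150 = -0.02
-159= -159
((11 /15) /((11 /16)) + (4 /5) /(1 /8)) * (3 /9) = 112 /45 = 2.49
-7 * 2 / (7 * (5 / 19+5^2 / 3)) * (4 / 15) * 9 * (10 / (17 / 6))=-8208 / 4165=-1.97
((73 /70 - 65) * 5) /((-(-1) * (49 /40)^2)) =-3581600 /16807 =-213.10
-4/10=-2/5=-0.40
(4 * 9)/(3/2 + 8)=72/19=3.79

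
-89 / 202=-0.44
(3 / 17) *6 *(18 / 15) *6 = 648 / 85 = 7.62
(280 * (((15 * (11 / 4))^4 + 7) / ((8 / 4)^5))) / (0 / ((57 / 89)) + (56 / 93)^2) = 32053298523165 / 458752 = 69870645.85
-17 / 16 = -1.06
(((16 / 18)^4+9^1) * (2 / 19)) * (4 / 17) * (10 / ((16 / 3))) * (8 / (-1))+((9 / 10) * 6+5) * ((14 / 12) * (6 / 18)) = 1655998 / 3532005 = 0.47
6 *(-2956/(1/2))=-35472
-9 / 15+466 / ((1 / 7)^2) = 114167 / 5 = 22833.40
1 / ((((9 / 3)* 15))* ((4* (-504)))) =-1 / 90720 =-0.00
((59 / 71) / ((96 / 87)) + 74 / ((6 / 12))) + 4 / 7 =2374857 / 15904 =149.32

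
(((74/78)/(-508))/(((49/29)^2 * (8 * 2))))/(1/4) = -31117/190274448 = -0.00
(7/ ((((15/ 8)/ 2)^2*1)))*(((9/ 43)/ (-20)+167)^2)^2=2977480084367918507287/ 480768890625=6193162957.15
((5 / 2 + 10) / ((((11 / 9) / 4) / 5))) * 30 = 6136.36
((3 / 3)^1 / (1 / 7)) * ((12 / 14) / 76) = 3 / 38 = 0.08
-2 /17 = -0.12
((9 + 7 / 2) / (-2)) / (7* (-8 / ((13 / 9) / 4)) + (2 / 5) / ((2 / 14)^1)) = 1625 / 39592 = 0.04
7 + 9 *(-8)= -65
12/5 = 2.40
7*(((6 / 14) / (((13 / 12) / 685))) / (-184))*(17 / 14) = -104805 / 8372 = -12.52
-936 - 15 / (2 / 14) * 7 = -1671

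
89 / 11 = 8.09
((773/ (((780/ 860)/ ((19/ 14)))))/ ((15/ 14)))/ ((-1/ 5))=-631541/ 117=-5397.79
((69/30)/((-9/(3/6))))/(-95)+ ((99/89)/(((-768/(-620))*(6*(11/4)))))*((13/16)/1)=8876141/194803200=0.05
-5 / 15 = -1 / 3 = -0.33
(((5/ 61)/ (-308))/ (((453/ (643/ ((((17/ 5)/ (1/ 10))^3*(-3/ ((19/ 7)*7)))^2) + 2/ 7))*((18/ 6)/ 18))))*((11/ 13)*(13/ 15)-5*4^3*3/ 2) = 28558923166423/ 59164986472276608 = 0.00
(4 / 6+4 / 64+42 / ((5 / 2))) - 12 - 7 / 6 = 349 / 80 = 4.36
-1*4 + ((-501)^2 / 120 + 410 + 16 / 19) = 1898873 / 760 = 2498.52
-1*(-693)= 693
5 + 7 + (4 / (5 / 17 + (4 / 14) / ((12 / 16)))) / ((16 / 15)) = 16923 / 964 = 17.55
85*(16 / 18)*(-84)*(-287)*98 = 535519040 / 3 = 178506346.67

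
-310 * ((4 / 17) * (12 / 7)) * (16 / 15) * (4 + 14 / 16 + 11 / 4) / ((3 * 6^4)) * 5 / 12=-9455 / 86751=-0.11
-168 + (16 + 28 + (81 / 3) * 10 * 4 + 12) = 968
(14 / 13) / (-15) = -14 / 195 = -0.07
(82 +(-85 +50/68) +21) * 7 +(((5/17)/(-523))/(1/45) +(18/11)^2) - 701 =-1220401207/2151622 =-567.20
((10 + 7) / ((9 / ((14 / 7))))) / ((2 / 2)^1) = 34 / 9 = 3.78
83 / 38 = 2.18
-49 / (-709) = 49 / 709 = 0.07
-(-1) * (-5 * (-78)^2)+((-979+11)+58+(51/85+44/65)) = -2036367/65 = -31328.72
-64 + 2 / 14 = -447 / 7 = -63.86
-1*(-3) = 3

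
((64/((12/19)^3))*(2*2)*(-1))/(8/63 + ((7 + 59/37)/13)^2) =-11108335693/6166275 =-1801.47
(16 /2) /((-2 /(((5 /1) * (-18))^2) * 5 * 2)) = -3240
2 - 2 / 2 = 1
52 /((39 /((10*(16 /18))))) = 320 /27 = 11.85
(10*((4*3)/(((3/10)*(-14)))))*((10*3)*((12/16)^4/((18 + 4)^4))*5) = -151875/26236672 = -0.01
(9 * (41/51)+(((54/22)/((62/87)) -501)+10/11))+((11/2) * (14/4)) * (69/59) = -638760269/1368092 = -466.90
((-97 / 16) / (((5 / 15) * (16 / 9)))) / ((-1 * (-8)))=-2619 / 2048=-1.28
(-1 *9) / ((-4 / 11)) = 99 / 4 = 24.75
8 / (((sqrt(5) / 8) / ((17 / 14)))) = 544 * sqrt(5) / 35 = 34.75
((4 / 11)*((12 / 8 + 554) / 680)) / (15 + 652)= 101 / 226780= 0.00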